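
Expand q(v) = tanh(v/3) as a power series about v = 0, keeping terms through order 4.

q(0) = 0
q′(0) = 1/3
q′′(0) = 0
q′′′(0) = -2/27
q^(4)(0) = 0

-v^3/81 + v/3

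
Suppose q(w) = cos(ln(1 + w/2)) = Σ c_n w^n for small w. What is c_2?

Compose series: expand the inner function first, then feed it into the outer expansion.

-1/8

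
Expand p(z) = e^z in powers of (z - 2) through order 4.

Compute the successive derivatives at the expansion point and divide by k!.
[(z - 2)^0] = e^(2);  [(z - 2)^1] = e^(2);  [(z - 2)^2] = e^(2)/2;  [(z - 2)^3] = e^(2)/6;  [(z - 2)^4] = e^(2)/24.

(z - 2)^4*e^(2)/24 + (z - 2)^3*e^(2)/6 + (z - 2)^2*e^(2)/2 + (z - 2)*e^(2) + e^(2)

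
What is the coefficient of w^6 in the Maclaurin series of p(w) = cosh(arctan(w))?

29/144

Substitute the inner expansion into the outer series and collect powers.
p(0) = 1
p′(0) = 0
p′′(0) = 1
p′′′(0) = 0
p^(4)(0) = -7
p^(5)(0) = 0
p^(6)(0) = 145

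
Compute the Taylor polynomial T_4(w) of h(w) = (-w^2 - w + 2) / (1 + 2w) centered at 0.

36*w^4 - 18*w^3 + 9*w^2 - 5*w + 2

Multiply each power in the prefactor through the base expansion.
h(0) = 2
h′(0) = -5
h′′(0) = 18
h′′′(0) = -108
h^(4)(0) = 864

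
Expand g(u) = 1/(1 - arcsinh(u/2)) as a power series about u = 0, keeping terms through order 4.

Compose series: expand the inner function first, then feed it into the outer expansion.
g(0) = 1
g′(0) = 1/2
g′′(0) = 1/2
g′′′(0) = 5/8
g^(4)(0) = 1

u^4/24 + 5*u^3/48 + u^2/4 + u/2 + 1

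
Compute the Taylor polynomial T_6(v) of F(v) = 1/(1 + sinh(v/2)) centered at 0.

77*v^6/2880 - 181*v^5/3840 + v^4/12 - 7*v^3/48 + v^2/4 - v/2 + 1

Substitute the inner expansion into the outer series and collect powers.
F(0) = 1
F′(0) = -1/2
F′′(0) = 1/2
F′′′(0) = -7/8
F^(4)(0) = 2
F^(5)(0) = -181/32
F^(6)(0) = 77/4
Then c_k = F^(k)(0)/k! gives each Taylor coefficient.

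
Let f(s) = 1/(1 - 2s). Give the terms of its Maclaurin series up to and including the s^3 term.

8*s^3 + 4*s^2 + 2*s + 1

Use the known series and substitute for the argument.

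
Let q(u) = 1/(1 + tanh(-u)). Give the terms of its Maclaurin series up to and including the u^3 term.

2*u^3/3 + u^2 + u + 1

Let u equal the inner series; expand the outer function in u and truncate.
q(0) = 1
q′(0) = 1
q′′(0) = 2
q′′′(0) = 4
Dividing each by k! gives the coefficients c_0, ..., c_3.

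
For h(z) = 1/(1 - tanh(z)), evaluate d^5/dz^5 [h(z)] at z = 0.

16

Plug the Maclaurin series of the inner function into that of the outer and collect terms.
The coefficient of z^5 in the expansion is 2/15, so h^(5)(0) = 5! * (2/15) = 16.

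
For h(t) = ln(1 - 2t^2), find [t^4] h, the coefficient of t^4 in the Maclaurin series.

-2

Compute the successive derivatives at the expansion point and divide by k!.
h(0) = 0
h′(0) = 0
h′′(0) = -4
h′′′(0) = 0
h^(4)(0) = -48
So c_4 = h^(4)(0)/4! = -2.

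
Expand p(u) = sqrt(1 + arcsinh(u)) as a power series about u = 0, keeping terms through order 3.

Substitute the inner expansion into the outer series and collect powers.
p(0) = 1
p′(0) = 1/2
p′′(0) = -1/4
p′′′(0) = -1/8

-u^3/48 - u^2/8 + u/2 + 1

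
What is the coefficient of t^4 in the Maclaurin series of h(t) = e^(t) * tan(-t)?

Take the Cauchy product of the two expansions.
h(0) = 0
h′(0) = -1
h′′(0) = -2
h′′′(0) = -5
h^(4)(0) = -12
So c_4 = h^(4)(0)/4! = -1/2.

-1/2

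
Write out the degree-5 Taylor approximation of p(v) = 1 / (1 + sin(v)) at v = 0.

-61*v^5/120 + 2*v^4/3 - 5*v^3/6 + v^2 - v + 1

Expand as Σ (-1)^k u^k with u equal to the inner function's series.
p(0) = 1
p′(0) = -1
p′′(0) = 2
p′′′(0) = -5
p^(4)(0) = 16
p^(5)(0) = -61
Dividing each by k! gives the coefficients c_0, ..., c_5.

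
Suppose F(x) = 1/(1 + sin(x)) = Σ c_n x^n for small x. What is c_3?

-5/6

Compose series: expand the inner function first, then feed it into the outer expansion.
[x^0] = 1;  [x^1] = -1;  [x^2] = 1;  [x^3] = -5/6.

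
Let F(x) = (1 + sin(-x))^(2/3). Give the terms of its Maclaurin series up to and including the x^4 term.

Substitute the inner expansion into the outer series and collect powers.
[x^0] = 1;  [x^1] = -2/3;  [x^2] = -1/9;  [x^3] = 5/81;  [x^4] = 2/243.

2*x^4/243 + 5*x^3/81 - x^2/9 - 2*x/3 + 1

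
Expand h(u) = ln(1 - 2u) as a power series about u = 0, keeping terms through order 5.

h(0) = 0
h′(0) = -2
h′′(0) = -4
h′′′(0) = -16
h^(4)(0) = -96
h^(5)(0) = -768
The Taylor polynomial is Σ h^(k)(0)/k! · u^k.

-32*u^5/5 - 4*u^4 - 8*u^3/3 - 2*u^2 - 2*u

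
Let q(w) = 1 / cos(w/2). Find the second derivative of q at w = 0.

Write the quotient as an unknown series and match coefficients against numerator = denominator · series.
The coefficient of w^2 in the expansion is 1/8, so q′′(0) = 2! * (1/8) = 1/4.

1/4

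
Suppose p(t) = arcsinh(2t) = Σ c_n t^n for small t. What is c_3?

p(0) = 0
p′(0) = 2
p′′(0) = 0
p′′′(0) = -8
Then c_k = p^(k)(0)/k! gives each Taylor coefficient.

-4/3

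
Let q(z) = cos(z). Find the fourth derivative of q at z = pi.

-1

Use the known series and substitute for the argument.
The coefficient of (z - pi)^4 in the expansion is -1/24, so q^(4)(pi) = 4! * (-1/24) = -1.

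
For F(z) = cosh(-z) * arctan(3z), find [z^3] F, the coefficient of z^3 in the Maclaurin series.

-15/2

Expand each factor separately, then convolve coefficients.
F(0) = 0
F′(0) = 3
F′′(0) = 0
F′′′(0) = -45
Dividing each by k! gives the coefficients c_0, ..., c_3.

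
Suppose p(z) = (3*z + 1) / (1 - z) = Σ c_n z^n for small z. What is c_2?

Shift and add copies of the series according to the polynomial's terms.
p(0) = 1
p′(0) = 4
p′′(0) = 8
The Taylor polynomial is Σ p^(k)(0)/k! · z^k.

4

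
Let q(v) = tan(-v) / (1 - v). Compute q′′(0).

Take the Cauchy product of the two expansions.
From the series, [v^2] q = -1; multiply by 2! = 2 to get -2.

-2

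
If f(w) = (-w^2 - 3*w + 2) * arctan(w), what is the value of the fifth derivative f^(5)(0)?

Distribute the polynomial across the series and collect like powers.
The coefficient of w^5 in the expansion is 11/15, so f^(5)(0) = 5! * (11/15) = 88.

88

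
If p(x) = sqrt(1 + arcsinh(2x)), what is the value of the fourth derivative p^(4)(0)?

1

Let u equal the inner series; expand the outer function in u and truncate.
The coefficient of x^4 in the expansion is 1/24, so p^(4)(0) = 4! * (1/24) = 1.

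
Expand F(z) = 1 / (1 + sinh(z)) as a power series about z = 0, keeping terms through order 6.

Expand as Σ (-1)^k u^k with u equal to the inner function's series.

77*z^6/45 - 181*z^5/120 + 4*z^4/3 - 7*z^3/6 + z^2 - z + 1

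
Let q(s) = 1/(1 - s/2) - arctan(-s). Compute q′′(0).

Add the two expansions coefficient-wise.
The coefficient of s^2 in the expansion is 1/4, so q′′(0) = 2! * (1/4) = 1/2.

1/2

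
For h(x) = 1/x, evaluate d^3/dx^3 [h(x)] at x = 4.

Compute the successive derivatives at the expansion point and divide by k!.
The coefficient of (x - 4)^3 in the expansion is -1/256, so h′′′(4) = 3! * (-1/256) = -3/128.

-3/128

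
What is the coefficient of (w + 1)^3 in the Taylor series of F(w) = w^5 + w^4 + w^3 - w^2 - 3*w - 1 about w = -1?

7

[(w + 1)^0] = 0;  [(w + 1)^1] = 3;  [(w + 1)^2] = -8;  [(w + 1)^3] = 7.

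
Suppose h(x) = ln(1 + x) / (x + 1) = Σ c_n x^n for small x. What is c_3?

11/6

Expand 1/(denominator) as a geometric series and multiply by the numerator's series.
h(0) = 0
h′(0) = 1
h′′(0) = -3
h′′′(0) = 11
So c_3 = h′′′(0)/3! = 11/6.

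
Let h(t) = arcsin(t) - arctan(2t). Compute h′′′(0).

17

Combine the two series term by term.
The coefficient of t^3 in the expansion is 17/6, so h′′′(0) = 3! * (17/6) = 17.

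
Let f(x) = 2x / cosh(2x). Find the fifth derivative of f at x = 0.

Divide the numerator series by the denominator series (power-series long division).
From the series, [x^5] f = 20/3; multiply by 5! = 120 to get 800.

800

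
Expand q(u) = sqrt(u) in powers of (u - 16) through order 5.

q(16) = 4
q′(16) = 1/8
q′′(16) = -1/256
q′′′(16) = 3/8192
q^(4)(16) = -15/262144
q^(5)(16) = 105/8388608
Dividing each by k! gives the coefficients c_0, ..., c_5.

7*(u - 16)^5/67108864 - 5*(u - 16)^4/2097152 + (u - 16)^3/16384 - (u - 16)^2/512 + (u - 16)/8 + 4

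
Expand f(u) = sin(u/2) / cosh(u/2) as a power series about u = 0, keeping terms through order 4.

Invert the denominator's series and multiply.
f(0) = 0
f′(0) = 1/2
f′′(0) = 0
f′′′(0) = -1/2
f^(4)(0) = 0
Dividing each by k! gives the coefficients c_0, ..., c_4.

-u^3/12 + u/2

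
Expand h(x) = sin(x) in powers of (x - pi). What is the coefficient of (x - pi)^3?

Apply the Taylor formula c_k = f^(k)(a)/k!.
h(pi) = 0
h′(pi) = -1
h′′(pi) = 0
h′′′(pi) = 1
Dividing each by k! gives the coefficients c_0, ..., c_3.

1/6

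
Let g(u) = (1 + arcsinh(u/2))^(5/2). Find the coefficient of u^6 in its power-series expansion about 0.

Substitute the inner expansion into the outer series and collect powers.
g(0) = 1
g′(0) = 5/4
g′′(0) = 15/16
g′′′(0) = -5/64
g^(4)(0) = -255/256
g^(5)(0) = 165/1024
g^(6)(0) = 16335/4096

363/65536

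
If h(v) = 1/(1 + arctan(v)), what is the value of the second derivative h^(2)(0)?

Let u equal the inner series; expand the outer function in u and truncate.
From the series, [v^2] h = 1; multiply by 2! = 2 to get 2.

2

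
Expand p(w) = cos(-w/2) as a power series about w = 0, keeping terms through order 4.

w^4/384 - w^2/8 + 1

p(0) = 1
p′(0) = 0
p′′(0) = -1/4
p′′′(0) = 0
p^(4)(0) = 1/16
The Taylor polynomial is Σ p^(k)(0)/k! · w^k.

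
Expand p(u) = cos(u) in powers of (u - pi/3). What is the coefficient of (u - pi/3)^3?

sqrt(3)/12

Use the known series and substitute for the argument.
p(pi/3) = 1/2
p′(pi/3) = -sqrt(3)/2
p′′(pi/3) = -1/2
p′′′(pi/3) = sqrt(3)/2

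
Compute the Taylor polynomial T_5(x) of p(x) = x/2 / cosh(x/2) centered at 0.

Invert the denominator's series and multiply.
p(0) = 0
p′(0) = 1/2
p′′(0) = 0
p′′′(0) = -3/8
p^(4)(0) = 0
p^(5)(0) = 25/32

5*x^5/768 - x^3/16 + x/2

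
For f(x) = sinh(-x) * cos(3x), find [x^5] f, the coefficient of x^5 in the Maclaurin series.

-79/30

Expand each factor separately, then convolve coefficients.
f(0) = 0
f′(0) = -1
f′′(0) = 0
f′′′(0) = 26
f^(4)(0) = 0
f^(5)(0) = -316
So c_5 = f^(5)(0)/5! = -79/30.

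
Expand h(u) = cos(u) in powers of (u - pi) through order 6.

Differentiate repeatedly and evaluate at the center.
h(pi) = -1
h′(pi) = 0
h′′(pi) = 1
h′′′(pi) = 0
h^(4)(pi) = -1
h^(5)(pi) = 0
h^(6)(pi) = 1

(u - pi)^6/720 - (u - pi)^4/24 + (u - pi)^2/2 - 1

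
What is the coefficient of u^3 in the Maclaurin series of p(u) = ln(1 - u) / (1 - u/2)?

-5/6

Write out both Maclaurin series and multiply, keeping only the needed powers.
p(0) = 0
p′(0) = -1
p′′(0) = -2
p′′′(0) = -5
So c_3 = p′′′(0)/3! = -5/6.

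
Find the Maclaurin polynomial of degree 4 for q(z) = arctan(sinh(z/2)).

-z^3/48 + z/2

Compose series: expand the inner function first, then feed it into the outer expansion.
q(0) = 0
q′(0) = 1/2
q′′(0) = 0
q′′′(0) = -1/8
q^(4)(0) = 0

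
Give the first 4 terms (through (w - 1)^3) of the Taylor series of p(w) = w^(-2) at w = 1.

-4*(w - 1)^3 + 3*(w - 1)^2 - 2*(w - 1) + 1

p(1) = 1
p′(1) = -2
p′′(1) = 6
p′′′(1) = -24
Then c_k = p^(k)(1)/k! gives each Taylor coefficient.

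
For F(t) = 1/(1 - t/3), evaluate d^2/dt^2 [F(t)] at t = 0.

The coefficient of t^2 in the expansion is 1/9, so F′′(0) = 2! * (1/9) = 2/9.

2/9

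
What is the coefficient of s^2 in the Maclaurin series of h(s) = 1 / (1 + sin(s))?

Use the geometric series for the reciprocal, then substitute.
[s^0] = 1;  [s^1] = -1;  [s^2] = 1.

1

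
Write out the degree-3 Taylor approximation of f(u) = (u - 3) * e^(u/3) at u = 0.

u^3/27 + u^2/6 - 3

Shift and add copies of the series according to the polynomial's terms.
f(0) = -3
f′(0) = 0
f′′(0) = 1/3
f′′′(0) = 2/9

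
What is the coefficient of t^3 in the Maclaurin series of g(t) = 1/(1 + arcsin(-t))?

7/6

Let u equal the inner series; expand the outer function in u and truncate.
g(0) = 1
g′(0) = 1
g′′(0) = 2
g′′′(0) = 7
The Taylor polynomial is Σ g^(k)(0)/k! · t^k.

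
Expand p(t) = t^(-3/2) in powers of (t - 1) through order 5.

-693*(t - 1)^5/256 + 315*(t - 1)^4/128 - 35*(t - 1)^3/16 + 15*(t - 1)^2/8 - 3*(t - 1)/2 + 1

Use the known series and substitute for the argument.
p(1) = 1
p′(1) = -3/2
p′′(1) = 15/4
p′′′(1) = -105/8
p^(4)(1) = 945/16
p^(5)(1) = -10395/32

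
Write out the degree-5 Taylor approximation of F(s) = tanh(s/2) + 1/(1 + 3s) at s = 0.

Expand each term separately and add.
[s^0] = 1;  [s^1] = -5/2;  [s^2] = 9;  [s^3] = -649/24;  [s^4] = 81;  [s^5] = -58319/240.

-58319*s^5/240 + 81*s^4 - 649*s^3/24 + 9*s^2 - 5*s/2 + 1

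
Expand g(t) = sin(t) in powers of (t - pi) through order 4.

g(pi) = 0
g′(pi) = -1
g′′(pi) = 0
g′′′(pi) = 1
g^(4)(pi) = 0

(t - pi)^3/6 - (t - pi)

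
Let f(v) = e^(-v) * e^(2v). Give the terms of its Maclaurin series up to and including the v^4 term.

v^4/24 + v^3/6 + v^2/2 + v + 1

Write out both Maclaurin series and multiply, keeping only the needed powers.
f(0) = 1
f′(0) = 1
f′′(0) = 1
f′′′(0) = 1
f^(4)(0) = 1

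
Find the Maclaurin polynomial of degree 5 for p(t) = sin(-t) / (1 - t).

Use 1/(1 - r) = Σ r^k on the denominator, then take the Cauchy product.
[t^0] = 0;  [t^1] = -1;  [t^2] = -1;  [t^3] = -5/6;  [t^4] = -5/6;  [t^5] = -101/120.

-101*t^5/120 - 5*t^4/6 - 5*t^3/6 - t^2 - t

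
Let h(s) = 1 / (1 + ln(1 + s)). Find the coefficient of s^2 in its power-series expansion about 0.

Write 1/(1+u) = 1 - u + u^2 - u^3 + ... and substitute the series for u.
[s^0] = 1;  [s^1] = -1;  [s^2] = 3/2.

3/2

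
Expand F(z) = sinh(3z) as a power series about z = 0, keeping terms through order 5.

F(0) = 0
F′(0) = 3
F′′(0) = 0
F′′′(0) = 27
F^(4)(0) = 0
F^(5)(0) = 243

81*z^5/40 + 9*z^3/2 + 3*z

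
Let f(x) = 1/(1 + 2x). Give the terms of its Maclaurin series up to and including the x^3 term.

-8*x^3 + 4*x^2 - 2*x + 1

f(0) = 1
f′(0) = -2
f′′(0) = 8
f′′′(0) = -48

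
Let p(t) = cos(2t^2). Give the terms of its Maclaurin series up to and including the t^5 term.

1 - 2*t^4

[t^0] = 1;  [t^1] = 0;  [t^2] = 0;  [t^3] = 0;  [t^4] = -2;  [t^5] = 0.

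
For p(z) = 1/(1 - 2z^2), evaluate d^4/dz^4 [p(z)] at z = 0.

The coefficient of z^4 in the expansion is 4, so p^(4)(0) = 4! * (4) = 96.

96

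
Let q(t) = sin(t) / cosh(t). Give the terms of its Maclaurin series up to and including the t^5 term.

Write the quotient as an unknown series and match coefficients against numerator = denominator · series.
q(0) = 0
q′(0) = 1
q′′(0) = 0
q′′′(0) = -4
q^(4)(0) = 0
q^(5)(0) = 36

3*t^5/10 - 2*t^3/3 + t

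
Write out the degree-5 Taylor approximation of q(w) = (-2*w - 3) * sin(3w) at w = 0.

Multiply each power in the prefactor through the base expansion.
q(0) = 0
q′(0) = -9
q′′(0) = -12
q′′′(0) = 81
q^(4)(0) = 216
q^(5)(0) = -729
The Taylor polynomial is Σ q^(k)(0)/k! · w^k.

-243*w^5/40 + 9*w^4 + 27*w^3/2 - 6*w^2 - 9*w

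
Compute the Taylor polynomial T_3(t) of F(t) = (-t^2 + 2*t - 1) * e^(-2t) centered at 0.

22*t^3/3 - 7*t^2 + 4*t - 1

Distribute the polynomial across the series and collect like powers.
[t^0] = -1;  [t^1] = 4;  [t^2] = -7;  [t^3] = 22/3.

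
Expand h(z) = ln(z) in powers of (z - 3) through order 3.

Differentiate repeatedly and evaluate at the center.

(z - 3)^3/81 - (z - 3)^2/18 + (z - 3)/3 + ln(3)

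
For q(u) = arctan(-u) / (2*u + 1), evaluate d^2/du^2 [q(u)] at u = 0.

4

Expand 1/(denominator) as a geometric series and multiply by the numerator's series.
The coefficient of u^2 in the expansion is 2, so q′′(0) = 2! * (2) = 4.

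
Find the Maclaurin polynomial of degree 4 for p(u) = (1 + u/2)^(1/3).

-5*u^4/1944 + 5*u^3/648 - u^2/36 + u/6 + 1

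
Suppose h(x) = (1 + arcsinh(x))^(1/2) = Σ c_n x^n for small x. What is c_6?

Plug the Maclaurin series of the inner function into that of the outer and collect terms.
h(0) = 1
h′(0) = 1/2
h′′(0) = -1/4
h′′′(0) = -1/8
h^(4)(0) = 1/16
h^(5)(0) = 129/32
h^(6)(0) = -769/64

-769/46080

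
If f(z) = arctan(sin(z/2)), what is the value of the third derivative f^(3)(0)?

Plug the Maclaurin series of the inner function into that of the outer and collect terms.
From the series, [z^3] f = -1/16; multiply by 3! = 6 to get -3/8.

-3/8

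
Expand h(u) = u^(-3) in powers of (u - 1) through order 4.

15*(u - 1)^4 - 10*(u - 1)^3 + 6*(u - 1)^2 - 3*(u - 1) + 1

Apply the Taylor formula c_k = f^(k)(a)/k!.
h(1) = 1
h′(1) = -3
h′′(1) = 12
h′′′(1) = -60
h^(4)(1) = 360
The Taylor polynomial is Σ h^(k)(1)/k! · (u - 1)^k.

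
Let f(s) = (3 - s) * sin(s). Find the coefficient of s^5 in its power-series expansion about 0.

Distribute the polynomial across the series and collect like powers.
f(0) = 0
f′(0) = 3
f′′(0) = -2
f′′′(0) = -3
f^(4)(0) = 4
f^(5)(0) = 3

1/40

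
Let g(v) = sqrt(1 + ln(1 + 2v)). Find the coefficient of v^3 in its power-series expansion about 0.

Plug the Maclaurin series of the inner function into that of the outer and collect terms.
g(0) = 1
g′(0) = 1
g′′(0) = -3
g′′′(0) = 17

17/6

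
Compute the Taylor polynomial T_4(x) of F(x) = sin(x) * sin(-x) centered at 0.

x^4/3 - x^2

Take the Cauchy product of the two expansions.
F(0) = 0
F′(0) = 0
F′′(0) = -2
F′′′(0) = 0
F^(4)(0) = 8
Dividing each by k! gives the coefficients c_0, ..., c_4.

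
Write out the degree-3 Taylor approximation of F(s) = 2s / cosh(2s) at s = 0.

-4*s^3 + 2*s

Invert the denominator's series and multiply.
[s^0] = 0;  [s^1] = 2;  [s^2] = 0;  [s^3] = -4.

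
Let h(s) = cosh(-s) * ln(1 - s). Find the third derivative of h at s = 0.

-5

Expand each factor separately, then convolve coefficients.
From the series, [s^3] h = -5/6; multiply by 3! = 6 to get -5.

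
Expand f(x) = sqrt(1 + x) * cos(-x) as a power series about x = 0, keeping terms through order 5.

13*x^5/768 + 25*x^4/384 - 3*x^3/16 - 5*x^2/8 + x/2 + 1

Expand each factor separately, then convolve coefficients.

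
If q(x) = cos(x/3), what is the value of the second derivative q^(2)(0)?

-1/9

The coefficient of x^2 in the expansion is -1/18, so q′′(0) = 2! * (-1/18) = -1/9.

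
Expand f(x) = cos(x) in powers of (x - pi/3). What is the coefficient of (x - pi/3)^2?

-1/4

Differentiate repeatedly and evaluate at the center.
[(x - pi/3)^0] = 1/2;  [(x - pi/3)^1] = -sqrt(3)/2;  [(x - pi/3)^2] = -1/4.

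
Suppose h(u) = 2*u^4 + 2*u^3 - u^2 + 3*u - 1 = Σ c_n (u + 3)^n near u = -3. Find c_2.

h(-3) = 89
h′(-3) = -153
h′′(-3) = 178
So c_2 = h′′(-3)/2! = 89.

89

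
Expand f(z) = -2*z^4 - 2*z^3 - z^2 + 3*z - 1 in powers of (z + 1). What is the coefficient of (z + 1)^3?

6

[(z + 1)^0] = -5;  [(z + 1)^1] = 7;  [(z + 1)^2] = -7;  [(z + 1)^3] = 6.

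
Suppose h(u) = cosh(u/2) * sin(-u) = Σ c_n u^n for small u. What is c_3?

1/24

Write out both Maclaurin series and multiply, keeping only the needed powers.
So c_3 = h′′′(0)/3! = 1/24.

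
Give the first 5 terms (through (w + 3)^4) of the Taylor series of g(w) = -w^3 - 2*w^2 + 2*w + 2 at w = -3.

g(-3) = 5
g′(-3) = -13
g′′(-3) = 14
g′′′(-3) = -6
g^(4)(-3) = 0

-(w + 3)^3 + 7*(w + 3)^2 - 13*(w + 3) + 5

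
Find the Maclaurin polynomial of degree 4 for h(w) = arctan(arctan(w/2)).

Compose series: expand the inner function first, then feed it into the outer expansion.
h(0) = 0
h′(0) = 1/2
h′′(0) = 0
h′′′(0) = -1/2
h^(4)(0) = 0
Dividing each by k! gives the coefficients c_0, ..., c_4.

-w^3/12 + w/2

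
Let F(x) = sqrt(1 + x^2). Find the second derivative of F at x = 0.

1

From the series, [x^2] F = 1/2; multiply by 2! = 2 to get 1.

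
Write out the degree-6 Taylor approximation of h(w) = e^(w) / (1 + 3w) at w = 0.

Expand each factor separately, then convolve coefficients.
h(0) = 1
h′(0) = -2
h′′(0) = 13
h′′′(0) = -116
h^(4)(0) = 1393
h^(5)(0) = -20894
h^(6)(0) = 376093
Dividing each by k! gives the coefficients c_0, ..., c_6.

376093*w^6/720 - 10447*w^5/60 + 1393*w^4/24 - 58*w^3/3 + 13*w^2/2 - 2*w + 1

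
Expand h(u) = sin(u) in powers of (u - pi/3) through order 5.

Differentiate repeatedly and evaluate at the center.
h(pi/3) = sqrt(3)/2
h′(pi/3) = 1/2
h′′(pi/3) = -sqrt(3)/2
h′′′(pi/3) = -1/2
h^(4)(pi/3) = sqrt(3)/2
h^(5)(pi/3) = 1/2

(u - pi/3)^5/240 + sqrt(3)*(u - pi/3)^4/48 - (u - pi/3)^3/12 - sqrt(3)*(u - pi/3)^2/4 + (u - pi/3)/2 + sqrt(3)/2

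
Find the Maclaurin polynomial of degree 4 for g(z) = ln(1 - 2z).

-4*z^4 - 8*z^3/3 - 2*z^2 - 2*z

Apply the Taylor formula c_k = f^(k)(a)/k!.
g(0) = 0
g′(0) = -2
g′′(0) = -4
g′′′(0) = -16
g^(4)(0) = -96
The Taylor polynomial is Σ g^(k)(0)/k! · z^k.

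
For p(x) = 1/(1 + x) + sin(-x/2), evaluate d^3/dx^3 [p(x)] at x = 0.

-47/8

Combine the two series term by term.
From the series, [x^3] p = -47/48; multiply by 3! = 6 to get -47/8.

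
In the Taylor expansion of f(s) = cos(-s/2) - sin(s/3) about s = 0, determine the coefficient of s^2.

Combine the two series term by term.
f(0) = 1
f′(0) = -1/3
f′′(0) = -1/4
Then c_k = f^(k)(0)/k! gives each Taylor coefficient.

-1/8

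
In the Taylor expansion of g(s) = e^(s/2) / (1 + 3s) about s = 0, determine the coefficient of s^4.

Take the Cauchy product of the two expansions.
g(0) = 1
g′(0) = -5/2
g′′(0) = 61/4
g′′′(0) = -1097/8
g^(4)(0) = 26329/16

26329/384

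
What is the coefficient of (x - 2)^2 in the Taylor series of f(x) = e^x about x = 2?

e^(2)/2

Differentiate repeatedly and evaluate at the center.
f(2) = e^(2)
f′(2) = e^(2)
f′′(2) = e^(2)
So c_2 = f′′(2)/2! = e^(2)/2.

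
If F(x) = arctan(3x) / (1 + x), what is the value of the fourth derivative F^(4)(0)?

Multiply the two series term by term and collect like powers.
The coefficient of x^4 in the expansion is 6, so F^(4)(0) = 4! * (6) = 144.

144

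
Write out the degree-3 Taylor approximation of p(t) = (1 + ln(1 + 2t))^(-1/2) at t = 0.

-41*t^3/6 + 5*t^2/2 - t + 1

Compose series: expand the inner function first, then feed it into the outer expansion.
[t^0] = 1;  [t^1] = -1;  [t^2] = 5/2;  [t^3] = -41/6.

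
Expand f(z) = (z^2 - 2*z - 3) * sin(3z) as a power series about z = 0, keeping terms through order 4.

9*z^4 + 33*z^3/2 - 6*z^2 - 9*z

Multiply each power in the prefactor through the base expansion.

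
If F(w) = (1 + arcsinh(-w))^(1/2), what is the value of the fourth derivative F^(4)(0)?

Substitute the inner expansion into the outer series and collect powers.
The coefficient of w^4 in the expansion is 1/384, so F^(4)(0) = 4! * (1/384) = 1/16.

1/16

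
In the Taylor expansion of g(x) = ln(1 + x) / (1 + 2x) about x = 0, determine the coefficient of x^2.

Multiply the two series term by term and collect like powers.
[x^0] = 0;  [x^1] = 1;  [x^2] = -5/2.
So c_2 = g′′(0)/2! = -5/2.

-5/2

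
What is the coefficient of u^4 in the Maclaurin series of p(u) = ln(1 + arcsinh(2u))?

Let u equal the inner series; expand the outer function in u and truncate.
So c_4 = p^(4)(0)/4! = -4/3.

-4/3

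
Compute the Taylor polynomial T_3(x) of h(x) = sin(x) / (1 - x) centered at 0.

5*x^3/6 + x^2 + x

Expand each factor separately, then convolve coefficients.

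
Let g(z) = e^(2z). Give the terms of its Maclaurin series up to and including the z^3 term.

[z^0] = 1;  [z^1] = 2;  [z^2] = 2;  [z^3] = 4/3.

4*z^3/3 + 2*z^2 + 2*z + 1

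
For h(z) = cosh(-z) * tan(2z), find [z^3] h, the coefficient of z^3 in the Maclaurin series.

Multiply the two series term by term and collect like powers.
h(0) = 0
h′(0) = 2
h′′(0) = 0
h′′′(0) = 22
So c_3 = h′′′(0)/3! = 11/3.

11/3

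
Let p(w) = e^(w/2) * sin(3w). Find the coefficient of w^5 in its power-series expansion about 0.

941/640

Multiply the two series term by term and collect like powers.
p(0) = 0
p′(0) = 3
p′′(0) = 3
p′′′(0) = -99/4
p^(4)(0) = -105/2
p^(5)(0) = 2823/16
Then c_k = p^(k)(0)/k! gives each Taylor coefficient.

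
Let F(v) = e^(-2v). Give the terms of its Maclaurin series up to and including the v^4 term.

2*v^4/3 - 4*v^3/3 + 2*v^2 - 2*v + 1

F(0) = 1
F′(0) = -2
F′′(0) = 4
F′′′(0) = -8
F^(4)(0) = 16
Then c_k = F^(k)(0)/k! gives each Taylor coefficient.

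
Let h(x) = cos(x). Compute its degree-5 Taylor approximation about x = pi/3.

Compute the successive derivatives at the expansion point and divide by k!.
h(pi/3) = 1/2
h′(pi/3) = -sqrt(3)/2
h′′(pi/3) = -1/2
h′′′(pi/3) = sqrt(3)/2
h^(4)(pi/3) = 1/2
h^(5)(pi/3) = -sqrt(3)/2
Dividing each by k! gives the coefficients c_0, ..., c_5.

-sqrt(3)*(x - pi/3)^5/240 + (x - pi/3)^4/48 + sqrt(3)*(x - pi/3)^3/12 - (x - pi/3)^2/4 - sqrt(3)*(x - pi/3)/2 + 1/2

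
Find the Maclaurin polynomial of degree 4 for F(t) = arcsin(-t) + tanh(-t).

t^3/6 - 2*t

Add the two expansions coefficient-wise.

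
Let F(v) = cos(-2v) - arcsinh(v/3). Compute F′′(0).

Combine the two series term by term.
The coefficient of v^2 in the expansion is -2, so F′′(0) = 2! * (-2) = -4.

-4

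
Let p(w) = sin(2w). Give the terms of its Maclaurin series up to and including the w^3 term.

-4*w^3/3 + 2*w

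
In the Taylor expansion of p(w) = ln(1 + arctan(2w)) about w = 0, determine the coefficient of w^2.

Compose series: expand the inner function first, then feed it into the outer expansion.

-2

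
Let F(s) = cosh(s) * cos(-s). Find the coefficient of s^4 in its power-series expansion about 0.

-1/6

Take the Cauchy product of the two expansions.
F(0) = 1
F′(0) = 0
F′′(0) = 0
F′′′(0) = 0
F^(4)(0) = -4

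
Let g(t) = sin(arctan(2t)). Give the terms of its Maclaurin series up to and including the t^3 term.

Plug the Maclaurin series of the inner function into that of the outer and collect terms.

-4*t^3 + 2*t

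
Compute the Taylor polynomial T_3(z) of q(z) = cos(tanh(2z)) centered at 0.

1 - 2*z^2

Compose series: expand the inner function first, then feed it into the outer expansion.
[z^0] = 1;  [z^1] = 0;  [z^2] = -2;  [z^3] = 0.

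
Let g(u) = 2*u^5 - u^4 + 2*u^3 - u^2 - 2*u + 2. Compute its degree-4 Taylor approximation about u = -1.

-11*(u + 1)^4 + 26*(u + 1)^3 - 33*(u + 1)^2 + 20*(u + 1) - 2

g(-1) = -2
g′(-1) = 20
g′′(-1) = -66
g′′′(-1) = 156
g^(4)(-1) = -264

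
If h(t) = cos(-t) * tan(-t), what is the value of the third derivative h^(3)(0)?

Expand each factor separately, then convolve coefficients.
From the series, [t^3] h = 1/6; multiply by 3! = 6 to get 1.

1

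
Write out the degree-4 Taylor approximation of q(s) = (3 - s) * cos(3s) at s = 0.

81*s^4/8 + 9*s^3/2 - 27*s^2/2 - s + 3

Distribute the polynomial across the series and collect like powers.
[s^0] = 3;  [s^1] = -1;  [s^2] = -27/2;  [s^3] = 9/2;  [s^4] = 81/8.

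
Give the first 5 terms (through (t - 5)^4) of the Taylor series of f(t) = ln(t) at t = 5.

[(t - 5)^0] = ln(5);  [(t - 5)^1] = 1/5;  [(t - 5)^2] = -1/50;  [(t - 5)^3] = 1/375;  [(t - 5)^4] = -1/2500.

-(t - 5)^4/2500 + (t - 5)^3/375 - (t - 5)^2/50 + (t - 5)/5 + ln(5)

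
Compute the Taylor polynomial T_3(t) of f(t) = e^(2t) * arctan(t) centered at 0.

Take the Cauchy product of the two expansions.
[t^0] = 0;  [t^1] = 1;  [t^2] = 2;  [t^3] = 5/3.

5*t^3/3 + 2*t^2 + t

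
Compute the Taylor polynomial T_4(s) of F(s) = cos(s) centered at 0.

Differentiate repeatedly and evaluate at the center.

s^4/24 - s^2/2 + 1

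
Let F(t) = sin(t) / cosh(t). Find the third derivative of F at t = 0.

-4

Invert the denominator's series and multiply.
From the series, [t^3] F = -2/3; multiply by 3! = 6 to get -4.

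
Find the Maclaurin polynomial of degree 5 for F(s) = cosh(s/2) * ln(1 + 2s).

6469*s^5/960 - 17*s^4/4 + 35*s^3/12 - 2*s^2 + 2*s

Expand each factor separately, then convolve coefficients.
[s^0] = 0;  [s^1] = 2;  [s^2] = -2;  [s^3] = 35/12;  [s^4] = -17/4;  [s^5] = 6469/960.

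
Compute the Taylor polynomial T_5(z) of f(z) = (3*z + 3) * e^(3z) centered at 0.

81*z^5/5 + 189*z^4/8 + 27*z^3 + 45*z^2/2 + 12*z + 3

Shift and add copies of the series according to the polynomial's terms.
f(0) = 3
f′(0) = 12
f′′(0) = 45
f′′′(0) = 162
f^(4)(0) = 567
f^(5)(0) = 1944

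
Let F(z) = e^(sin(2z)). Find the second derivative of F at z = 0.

4

Let u equal the inner series; expand the outer function in u and truncate.
The coefficient of z^2 in the expansion is 2, so F′′(0) = 2! * (2) = 4.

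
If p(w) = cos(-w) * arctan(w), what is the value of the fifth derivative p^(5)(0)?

49

Multiply the two series term by term and collect like powers.
From the series, [w^5] p = 49/120; multiply by 5! = 120 to get 49.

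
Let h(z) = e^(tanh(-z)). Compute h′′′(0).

1

Compose series: expand the inner function first, then feed it into the outer expansion.
From the series, [z^3] h = 1/6; multiply by 3! = 6 to get 1.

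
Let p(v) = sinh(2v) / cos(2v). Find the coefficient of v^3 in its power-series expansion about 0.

16/3

Divide the numerator series by the denominator series (power-series long division).
So c_3 = p′′′(0)/3! = 16/3.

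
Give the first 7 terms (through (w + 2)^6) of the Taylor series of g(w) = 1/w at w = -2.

-(w + 2)^6/128 - (w + 2)^5/64 - (w + 2)^4/32 - (w + 2)^3/16 - (w + 2)^2/8 - (w + 2)/4 - 1/2

g(-2) = -1/2
g′(-2) = -1/4
g′′(-2) = -1/4
g′′′(-2) = -3/8
g^(4)(-2) = -3/4
g^(5)(-2) = -15/8
g^(6)(-2) = -45/8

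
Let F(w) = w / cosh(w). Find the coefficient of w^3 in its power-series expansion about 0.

-1/2

Write the quotient as an unknown series and match coefficients against numerator = denominator · series.
F(0) = 0
F′(0) = 1
F′′(0) = 0
F′′′(0) = -3
Then c_k = F^(k)(0)/k! gives each Taylor coefficient.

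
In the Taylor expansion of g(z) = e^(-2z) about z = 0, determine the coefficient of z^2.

2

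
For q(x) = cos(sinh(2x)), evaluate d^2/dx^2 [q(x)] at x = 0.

Compose series: expand the inner function first, then feed it into the outer expansion.
The coefficient of x^2 in the expansion is -2, so q′′(0) = 2! * (-2) = -4.

-4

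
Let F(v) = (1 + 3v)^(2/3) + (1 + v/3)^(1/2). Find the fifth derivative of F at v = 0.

Add the two expansions coefficient-wise.
From the series, [v^5] F = 290311/62208; multiply by 5! = 120 to get 1451555/2592.

1451555/2592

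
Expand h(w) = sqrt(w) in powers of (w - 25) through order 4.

-(w - 25)^4/2000000 + (w - 25)^3/50000 - (w - 25)^2/1000 + (w - 25)/10 + 5

Differentiate repeatedly and evaluate at the center.
h(25) = 5
h′(25) = 1/10
h′′(25) = -1/500
h′′′(25) = 3/25000
h^(4)(25) = -3/250000
The Taylor polynomial is Σ h^(k)(25)/k! · (w - 25)^k.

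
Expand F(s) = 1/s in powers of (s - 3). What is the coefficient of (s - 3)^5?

-1/729

Differentiate repeatedly and evaluate at the center.
F(3) = 1/3
F′(3) = -1/9
F′′(3) = 2/27
F′′′(3) = -2/27
F^(4)(3) = 8/81
F^(5)(3) = -40/243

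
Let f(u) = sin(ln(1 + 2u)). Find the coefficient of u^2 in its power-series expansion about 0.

-2

Substitute the inner expansion into the outer series and collect powers.
f(0) = 0
f′(0) = 2
f′′(0) = -4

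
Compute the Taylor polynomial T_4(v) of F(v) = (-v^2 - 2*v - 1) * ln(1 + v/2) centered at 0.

Shift and add copies of the series according to the polynomial's terms.
F(0) = 0
F′(0) = -1/2
F′′(0) = -7/4
F′′′(0) = -7/4
F^(4)(0) = 11/8

11*v^4/192 - 7*v^3/24 - 7*v^2/8 - v/2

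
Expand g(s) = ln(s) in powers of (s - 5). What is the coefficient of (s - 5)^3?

1/375

Differentiate repeatedly and evaluate at the center.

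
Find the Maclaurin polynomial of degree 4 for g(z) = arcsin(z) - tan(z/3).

Expand each term separately and add.
[z^0] = 0;  [z^1] = 2/3;  [z^2] = 0;  [z^3] = 25/162;  [z^4] = 0.

25*z^3/162 + 2*z/3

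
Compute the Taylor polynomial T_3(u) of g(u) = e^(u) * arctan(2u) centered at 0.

Expand each factor separately, then convolve coefficients.
g(0) = 0
g′(0) = 2
g′′(0) = 4
g′′′(0) = -10
Then c_k = g^(k)(0)/k! gives each Taylor coefficient.

-5*u^3/3 + 2*u^2 + 2*u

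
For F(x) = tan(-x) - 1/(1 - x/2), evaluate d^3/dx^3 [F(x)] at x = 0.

Add the two expansions coefficient-wise.
The coefficient of x^3 in the expansion is -11/24, so F′′′(0) = 3! * (-11/24) = -11/4.

-11/4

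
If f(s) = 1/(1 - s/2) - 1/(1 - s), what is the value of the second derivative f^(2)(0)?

-3/2

Expand each term separately and add.
The coefficient of s^2 in the expansion is -3/4, so f′′(0) = 2! * (-3/4) = -3/2.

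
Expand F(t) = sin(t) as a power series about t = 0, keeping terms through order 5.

t^5/120 - t^3/6 + t

[t^0] = 0;  [t^1] = 1;  [t^2] = 0;  [t^3] = -1/6;  [t^4] = 0;  [t^5] = 1/120.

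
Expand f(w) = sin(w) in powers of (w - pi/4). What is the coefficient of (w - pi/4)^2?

-sqrt(2)/4

Differentiate repeatedly and evaluate at the center.
f(pi/4) = sqrt(2)/2
f′(pi/4) = sqrt(2)/2
f′′(pi/4) = -sqrt(2)/2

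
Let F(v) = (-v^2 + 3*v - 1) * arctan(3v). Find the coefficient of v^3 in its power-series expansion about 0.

Shift and add copies of the series according to the polynomial's terms.
F(0) = 0
F′(0) = -3
F′′(0) = 18
F′′′(0) = 36
Then c_k = F^(k)(0)/k! gives each Taylor coefficient.

6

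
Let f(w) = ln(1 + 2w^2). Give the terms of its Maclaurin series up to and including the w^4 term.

-2*w^4 + 2*w^2

f(0) = 0
f′(0) = 0
f′′(0) = 4
f′′′(0) = 0
f^(4)(0) = -48
Then c_k = f^(k)(0)/k! gives each Taylor coefficient.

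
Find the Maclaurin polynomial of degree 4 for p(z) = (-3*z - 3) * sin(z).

Multiply each power in the prefactor through the base expansion.
p(0) = 0
p′(0) = -3
p′′(0) = -6
p′′′(0) = 3
p^(4)(0) = 12

z^4/2 + z^3/2 - 3*z^2 - 3*z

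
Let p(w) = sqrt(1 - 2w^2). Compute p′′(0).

The coefficient of w^2 in the expansion is -1, so p′′(0) = 2! * (-1) = -2.

-2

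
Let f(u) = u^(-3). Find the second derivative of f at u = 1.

12

The coefficient of (u - 1)^2 in the expansion is 6, so f′′(1) = 2! * (6) = 12.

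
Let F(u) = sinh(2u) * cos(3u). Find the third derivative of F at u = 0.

Write out both Maclaurin series and multiply, keeping only the needed powers.
From the series, [u^3] F = -23/3; multiply by 3! = 6 to get -46.

-46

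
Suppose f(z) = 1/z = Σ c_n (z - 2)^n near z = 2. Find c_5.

Apply the Taylor formula c_k = f^(k)(a)/k!.
So c_5 = f^(5)(2)/5! = -1/64.

-1/64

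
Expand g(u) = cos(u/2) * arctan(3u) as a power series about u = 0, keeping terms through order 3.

-75*u^3/8 + 3*u

Multiply the two series term by term and collect like powers.
g(0) = 0
g′(0) = 3
g′′(0) = 0
g′′′(0) = -225/4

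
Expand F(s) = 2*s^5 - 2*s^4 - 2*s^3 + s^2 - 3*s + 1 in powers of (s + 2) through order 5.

F(-2) = -69
F′(-2) = 193
F′′(-2) = -390
F′′′(-2) = 564
F^(4)(-2) = -528
F^(5)(-2) = 240

2*(s + 2)^5 - 22*(s + 2)^4 + 94*(s + 2)^3 - 195*(s + 2)^2 + 193*(s + 2) - 69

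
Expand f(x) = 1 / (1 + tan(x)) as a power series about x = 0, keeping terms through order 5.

-32*x^5/15 + 5*x^4/3 - 4*x^3/3 + x^2 - x + 1

Use the geometric series for the reciprocal, then substitute.
f(0) = 1
f′(0) = -1
f′′(0) = 2
f′′′(0) = -8
f^(4)(0) = 40
f^(5)(0) = -256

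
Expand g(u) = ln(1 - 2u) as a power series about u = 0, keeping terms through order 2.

g(0) = 0
g′(0) = -2
g′′(0) = -4
Dividing each by k! gives the coefficients c_0, ..., c_2.

-2*u^2 - 2*u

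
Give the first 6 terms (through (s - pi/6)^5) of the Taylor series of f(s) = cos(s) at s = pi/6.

-(s - pi/6)^5/240 + sqrt(3)*(s - pi/6)^4/48 + (s - pi/6)^3/12 - sqrt(3)*(s - pi/6)^2/4 - (s - pi/6)/2 + sqrt(3)/2

Differentiate repeatedly and evaluate at the center.
[(s - pi/6)^0] = sqrt(3)/2;  [(s - pi/6)^1] = -1/2;  [(s - pi/6)^2] = -sqrt(3)/4;  [(s - pi/6)^3] = 1/12;  [(s - pi/6)^4] = sqrt(3)/48;  [(s - pi/6)^5] = -1/240.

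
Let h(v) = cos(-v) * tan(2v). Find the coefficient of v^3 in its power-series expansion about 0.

5/3

Expand each factor separately, then convolve coefficients.
h(0) = 0
h′(0) = 2
h′′(0) = 0
h′′′(0) = 10
The Taylor polynomial is Σ h^(k)(0)/k! · v^k.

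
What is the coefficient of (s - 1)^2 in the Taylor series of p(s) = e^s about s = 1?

p(1) = e
p′(1) = e
p′′(1) = e
Then c_k = p^(k)(1)/k! gives each Taylor coefficient.

e/2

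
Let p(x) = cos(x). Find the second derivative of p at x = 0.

-1

The coefficient of x^2 in the expansion is -1/2, so p′′(0) = 2! * (-1/2) = -1.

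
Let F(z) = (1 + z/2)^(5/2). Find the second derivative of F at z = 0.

15/16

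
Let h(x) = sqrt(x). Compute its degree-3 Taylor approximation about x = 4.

(x - 4)^3/512 - (x - 4)^2/64 + (x - 4)/4 + 2

h(4) = 2
h′(4) = 1/4
h′′(4) = -1/32
h′′′(4) = 3/256
Dividing each by k! gives the coefficients c_0, ..., c_3.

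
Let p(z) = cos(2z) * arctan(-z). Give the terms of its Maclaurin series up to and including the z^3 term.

7*z^3/3 - z

Take the Cauchy product of the two expansions.
[z^0] = 0;  [z^1] = -1;  [z^2] = 0;  [z^3] = 7/3.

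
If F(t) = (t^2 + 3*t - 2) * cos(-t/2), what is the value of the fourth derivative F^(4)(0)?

-25/8

Multiply each power in the prefactor through the base expansion.
The coefficient of t^4 in the expansion is -25/192, so F^(4)(0) = 4! * (-25/192) = -25/8.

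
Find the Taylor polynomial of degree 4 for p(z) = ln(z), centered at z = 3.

-(z - 3)^4/324 + (z - 3)^3/81 - (z - 3)^2/18 + (z - 3)/3 + ln(3)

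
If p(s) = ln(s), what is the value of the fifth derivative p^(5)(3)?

8/81

From the series, [(s - 3)^5] p = 1/1215; multiply by 5! = 120 to get 8/81.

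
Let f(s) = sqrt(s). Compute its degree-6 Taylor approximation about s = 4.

-21*(s - 4)^6/2097152 + 7*(s - 4)^5/131072 - 5*(s - 4)^4/16384 + (s - 4)^3/512 - (s - 4)^2/64 + (s - 4)/4 + 2

[(s - 4)^0] = 2;  [(s - 4)^1] = 1/4;  [(s - 4)^2] = -1/64;  [(s - 4)^3] = 1/512;  [(s - 4)^4] = -5/16384;  [(s - 4)^5] = 7/131072;  [(s - 4)^6] = -21/2097152.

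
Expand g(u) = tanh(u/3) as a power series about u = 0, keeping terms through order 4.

-u^3/81 + u/3

Use the known series and substitute for the argument.
g(0) = 0
g′(0) = 1/3
g′′(0) = 0
g′′′(0) = -2/27
g^(4)(0) = 0
Dividing each by k! gives the coefficients c_0, ..., c_4.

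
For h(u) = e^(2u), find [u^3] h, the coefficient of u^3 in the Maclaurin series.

h(0) = 1
h′(0) = 2
h′′(0) = 4
h′′′(0) = 8
Dividing each by k! gives the coefficients c_0, ..., c_3.

4/3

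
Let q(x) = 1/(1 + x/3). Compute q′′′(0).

-2/9

From the series, [x^3] q = -1/27; multiply by 3! = 6 to get -2/9.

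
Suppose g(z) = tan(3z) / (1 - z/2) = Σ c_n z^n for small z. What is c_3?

39/4

Multiply the two series term by term and collect like powers.
g(0) = 0
g′(0) = 3
g′′(0) = 3
g′′′(0) = 117/2
The Taylor polynomial is Σ g^(k)(0)/k! · z^k.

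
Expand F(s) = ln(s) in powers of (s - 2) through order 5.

F(2) = ln(2)
F′(2) = 1/2
F′′(2) = -1/4
F′′′(2) = 1/4
F^(4)(2) = -3/8
F^(5)(2) = 3/4

(s - 2)^5/160 - (s - 2)^4/64 + (s - 2)^3/24 - (s - 2)^2/8 + (s - 2)/2 + ln(2)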